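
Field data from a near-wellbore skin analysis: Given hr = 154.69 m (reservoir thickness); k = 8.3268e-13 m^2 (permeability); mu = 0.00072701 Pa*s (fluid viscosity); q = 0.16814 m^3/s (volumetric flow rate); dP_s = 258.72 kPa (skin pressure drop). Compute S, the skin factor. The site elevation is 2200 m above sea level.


S = dP_s * 1000 * 2*pi*k*hr / (q*mu)
S = 258.72 * 1000 * 2*pi*8.3268e-13*154.69 / (0.16814*0.00072701)
S = 1.7129


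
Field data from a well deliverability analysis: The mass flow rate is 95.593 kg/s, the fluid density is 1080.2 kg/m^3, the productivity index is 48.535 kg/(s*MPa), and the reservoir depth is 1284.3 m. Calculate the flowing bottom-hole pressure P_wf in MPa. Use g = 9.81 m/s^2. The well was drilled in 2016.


Step 1: P_i = rho*g*h/1e6 = 1080.2*9.81*1284.3/1e6 = 13.60942 MPa
Step 2: P_wf = P_i - mdot/PI = 13.60942 - 95.593/48.535 = 11.640 MPa
P_wf = 11.640 MPa


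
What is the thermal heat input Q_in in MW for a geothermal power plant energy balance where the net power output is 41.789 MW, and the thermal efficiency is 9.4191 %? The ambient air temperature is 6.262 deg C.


Q_in = W_net / (eta / 100)
Q_in = 41.789 / (9.4191 / 100)
Q_in = 443.66 MW


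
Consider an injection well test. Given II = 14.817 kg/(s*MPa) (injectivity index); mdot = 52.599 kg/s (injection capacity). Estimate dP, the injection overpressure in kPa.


dP = mdot * 1000 / II
dP = 52.599 * 1000 / 14.817
dP = 3549.9 kPa


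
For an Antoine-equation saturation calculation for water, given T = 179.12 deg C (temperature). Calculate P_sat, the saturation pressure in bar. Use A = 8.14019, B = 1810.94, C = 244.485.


P_sat = 10^(A - B/(C + T)) / 760 * 0.101325
P_sat = 10^(8.14019 - 1810.94/(244.485 + 179.12)) / 760 * 0.101325
P_sat = 0.9772945 MPa
Convert: 0.9772945 MPa * 10.0 = 9.7729 bar
P_sat = 9.7729 bar


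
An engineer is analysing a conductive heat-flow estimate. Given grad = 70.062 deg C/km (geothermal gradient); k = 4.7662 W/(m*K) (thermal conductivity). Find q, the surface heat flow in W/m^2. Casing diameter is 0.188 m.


q = k * grad / 1000
q = 4.7662 * 70.062 / 1000
q = 0.33393 W/m^2


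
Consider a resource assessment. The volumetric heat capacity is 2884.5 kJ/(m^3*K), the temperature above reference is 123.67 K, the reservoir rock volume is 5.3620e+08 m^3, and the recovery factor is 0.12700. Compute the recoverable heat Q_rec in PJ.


Step 1: Q_s = Vr*rhoc*dT/1e12 = 5.3620e+08*2884.5*123.67/1e12 = 191.2765 PJ
Step 2: Q_rec = Q_s * RF = 191.2765 * 0.127 = 24.292 PJ
Q_rec = 24.292 PJ


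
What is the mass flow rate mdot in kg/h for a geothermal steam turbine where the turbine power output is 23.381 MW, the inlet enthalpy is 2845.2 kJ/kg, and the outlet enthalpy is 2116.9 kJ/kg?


mdot = P * 1000 / (h_in - h_out)
mdot = 23.381 * 1000 / (2845.2 - 2116.9)
mdot = 32.10353 kg/s
Convert: 32.10353 kg/s * 3600.0 = 1.1557e+05 kg/h
mdot = 1.1557e+05 kg/h


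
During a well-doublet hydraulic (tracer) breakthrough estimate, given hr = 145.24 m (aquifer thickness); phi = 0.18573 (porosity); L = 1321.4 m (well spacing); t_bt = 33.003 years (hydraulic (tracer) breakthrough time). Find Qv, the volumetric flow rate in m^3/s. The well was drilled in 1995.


Qv = pi*hr*phi*L^2 / (3*t_bt*365.25*86400)
Qv = pi*145.24*0.18573*1321.4^2 / (3*33.003*365.25*86400)
Qv = 0.047360 m^3/s


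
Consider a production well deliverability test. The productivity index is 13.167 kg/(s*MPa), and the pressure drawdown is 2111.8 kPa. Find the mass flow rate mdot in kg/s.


mdot = PI * dP / 1000
mdot = 13.167 * 2111.8 / 1000
mdot = 27.806 kg/s


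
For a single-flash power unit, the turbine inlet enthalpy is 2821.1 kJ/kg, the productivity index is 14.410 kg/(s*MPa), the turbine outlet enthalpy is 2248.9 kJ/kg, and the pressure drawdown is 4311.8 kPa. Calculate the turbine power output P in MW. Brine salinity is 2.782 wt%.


Step 1: mdot = PI * dP / 1000 = 14.41 * 4311.8 / 1000 = 62.13304 kg/s
Step 2: P = mdot*(h_in - h_out)/1000 = 62.13304*(2821.1 - 2248.9)/1000 = 35.553 MW
P = 35.553 MW


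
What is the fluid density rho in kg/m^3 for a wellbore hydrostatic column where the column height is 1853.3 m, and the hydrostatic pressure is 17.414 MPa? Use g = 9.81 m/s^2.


rho = P * 1e6 / (g * h)
rho = 17.414 * 1e6 / (9.81 * 1853.3)
rho = 957.82 kg/m^3


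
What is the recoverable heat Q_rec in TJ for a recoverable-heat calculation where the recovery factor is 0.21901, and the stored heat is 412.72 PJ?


Q_rec = Q_s * RF
Q_rec = 412.72 * 0.21901
Q_rec = 90.38981 PJ
Convert: 90.38981 PJ * 1000.0 = 90390 TJ
Q_rec = 90390 TJ


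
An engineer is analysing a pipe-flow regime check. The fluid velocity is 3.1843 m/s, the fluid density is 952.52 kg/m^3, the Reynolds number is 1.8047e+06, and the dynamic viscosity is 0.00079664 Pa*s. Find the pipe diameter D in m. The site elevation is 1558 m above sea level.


D = Re * mu / (rho * vel)
D = 1.8047e+06 * 0.00079664 / (952.52 * 3.1843)
D = 0.47400 m


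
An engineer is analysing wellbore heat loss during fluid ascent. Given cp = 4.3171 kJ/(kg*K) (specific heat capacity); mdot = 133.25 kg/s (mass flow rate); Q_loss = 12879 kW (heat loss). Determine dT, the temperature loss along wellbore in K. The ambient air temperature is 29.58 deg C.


dT = Q_loss / (mdot * cp)
dT = 12879 / (133.25 * 4.3171)
dT = 22.388 K


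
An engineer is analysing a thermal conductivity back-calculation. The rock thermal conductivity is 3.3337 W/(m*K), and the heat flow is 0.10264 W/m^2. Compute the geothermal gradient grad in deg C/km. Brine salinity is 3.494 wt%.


grad = q / k * 1000
grad = 0.10264 / 3.3337 * 1000
grad = 30.789 deg C/km


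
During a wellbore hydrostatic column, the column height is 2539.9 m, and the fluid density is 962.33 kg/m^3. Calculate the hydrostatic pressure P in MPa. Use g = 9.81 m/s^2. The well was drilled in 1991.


P = rho * g * h / 1e6
P = 962.33 * 9.81 * 2539.9 / 1e6
P = 23.978 MPa


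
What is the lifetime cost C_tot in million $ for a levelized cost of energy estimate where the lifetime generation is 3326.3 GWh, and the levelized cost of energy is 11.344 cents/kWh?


C_tot = LCOE / 100 * E_tot
C_tot = 11.344 / 100 * 3326.3
C_tot = 377.34 million $


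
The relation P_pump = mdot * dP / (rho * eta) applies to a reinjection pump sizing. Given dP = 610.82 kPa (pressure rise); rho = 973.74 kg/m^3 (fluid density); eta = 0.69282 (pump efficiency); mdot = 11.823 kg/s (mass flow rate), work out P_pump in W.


P_pump = mdot * dP / (rho * eta)
P_pump = 11.823 * 610.82 / (973.74 * 0.69282)
P_pump = 10.70477 kW
Convert: 10.70477 kW * 1000.0 = 10705 W
P_pump = 10705 W


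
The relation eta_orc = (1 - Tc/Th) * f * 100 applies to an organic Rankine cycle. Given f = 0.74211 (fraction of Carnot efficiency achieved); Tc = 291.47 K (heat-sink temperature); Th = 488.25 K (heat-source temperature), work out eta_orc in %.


eta_orc = (1 - Tc/Th) * f * 100
eta_orc = (1 - 291.47/488.25) * 0.74211 * 100
eta_orc = 29.909 %


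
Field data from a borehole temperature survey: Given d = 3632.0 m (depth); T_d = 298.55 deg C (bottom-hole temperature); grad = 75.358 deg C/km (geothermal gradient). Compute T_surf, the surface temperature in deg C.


T_surf = T_d - grad * d / 1000
T_surf = 298.55 - 75.358 * 3632.0 / 1000
T_surf = 24.850 deg C


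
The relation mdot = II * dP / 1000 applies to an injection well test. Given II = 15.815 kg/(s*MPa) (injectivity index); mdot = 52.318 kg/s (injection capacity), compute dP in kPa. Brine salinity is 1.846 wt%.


dP = mdot * 1000 / II
dP = 52.318 * 1000 / 15.815
dP = 3308.1 kPa


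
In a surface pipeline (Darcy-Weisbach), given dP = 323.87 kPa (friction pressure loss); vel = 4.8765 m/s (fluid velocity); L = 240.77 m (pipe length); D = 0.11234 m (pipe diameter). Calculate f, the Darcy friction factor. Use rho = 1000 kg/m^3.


f = dP*1000 / ((L/D)*(rho*vel^2/2))
f = 323.87*1000 / ((240.77/0.11234)*(1000*4.8765^2/2))
f = 0.012709


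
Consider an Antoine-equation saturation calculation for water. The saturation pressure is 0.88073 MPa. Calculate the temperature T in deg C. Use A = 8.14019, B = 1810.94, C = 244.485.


T = B / (A - log10(P_sat * 760 / 0.101325)) - C
T = 1810.94 / (8.14019 - log10(0.88073 * 760 / 0.101325)) - 244.485
T = 174.69 deg C


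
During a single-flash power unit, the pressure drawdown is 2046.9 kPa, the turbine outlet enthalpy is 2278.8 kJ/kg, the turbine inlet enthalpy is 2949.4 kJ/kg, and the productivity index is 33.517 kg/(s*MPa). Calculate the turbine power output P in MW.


Step 1: mdot = PI * dP / 1000 = 33.517 * 2046.9 / 1000 = 68.60595 kg/s
Step 2: P = mdot*(h_in - h_out)/1000 = 68.60595*(2949.4 - 2278.8)/1000 = 46.007 MW
P = 46.007 MW


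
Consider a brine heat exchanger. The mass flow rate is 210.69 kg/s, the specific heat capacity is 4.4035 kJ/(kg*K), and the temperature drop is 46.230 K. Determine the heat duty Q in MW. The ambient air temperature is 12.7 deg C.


Q = mdot * cp * dT / 1000
Q = 210.69 * 4.4035 * 46.230 / 1000
Q = 42.891 MW


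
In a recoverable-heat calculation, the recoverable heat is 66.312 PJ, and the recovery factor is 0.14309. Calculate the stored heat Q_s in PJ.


Q_s = Q_rec / RF
Q_s = 66.312 / 0.14309
Q_s = 463.43 PJ


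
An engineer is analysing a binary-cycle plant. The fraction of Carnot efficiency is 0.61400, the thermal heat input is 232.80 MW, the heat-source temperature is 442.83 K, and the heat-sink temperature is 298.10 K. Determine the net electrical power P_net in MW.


Step 1: eta = (1 - Tc/Th)*f = (1 - 298.1/442.83)*0.614 = 0.2006734
Step 2: P_net = eta * Q_in = 0.2006734 * 232.8 = 46.717 MW
P_net = 46.717 MW


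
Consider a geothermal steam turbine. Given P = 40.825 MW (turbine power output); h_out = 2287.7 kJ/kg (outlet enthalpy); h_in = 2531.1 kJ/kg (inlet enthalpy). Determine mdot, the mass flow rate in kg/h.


mdot = P * 1000 / (h_in - h_out)
mdot = 40.825 * 1000 / (2531.1 - 2287.7)
mdot = 167.7280 kg/s
Convert: 167.7280 kg/s * 3600.0 = 6.0382e+05 kg/h
mdot = 6.0382e+05 kg/h


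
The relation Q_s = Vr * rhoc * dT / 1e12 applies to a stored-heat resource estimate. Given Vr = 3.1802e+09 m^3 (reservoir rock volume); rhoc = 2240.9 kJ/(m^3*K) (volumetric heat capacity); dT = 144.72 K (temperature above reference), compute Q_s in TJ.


Q_s = Vr * rhoc * dT / 1e12
Q_s = 3.1802e+09 * 2240.9 * 144.72 / 1e12
Q_s = 1031.349 PJ
Convert: 1031.349 PJ * 1000.0 = 1.0313e+06 TJ
Q_s = 1.0313e+06 TJ


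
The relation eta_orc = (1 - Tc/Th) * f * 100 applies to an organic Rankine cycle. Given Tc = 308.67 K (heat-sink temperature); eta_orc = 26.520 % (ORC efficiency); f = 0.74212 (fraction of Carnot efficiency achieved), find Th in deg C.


Th = Tc / (1 - (eta_orc/100)/f)
Th = 308.67 / (1 - (26.520/100)/0.74212)
Th = 480.3115 K
Convert to deg C: 480.3115 - 273.15 = 207.16 deg C
Th = 207.16 deg C


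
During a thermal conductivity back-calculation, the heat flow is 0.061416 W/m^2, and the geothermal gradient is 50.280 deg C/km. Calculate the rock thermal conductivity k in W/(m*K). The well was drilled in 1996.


k = q / (grad / 1000)
k = 0.061416 / (50.280 / 1000)
k = 1.2215 W/(m*K)


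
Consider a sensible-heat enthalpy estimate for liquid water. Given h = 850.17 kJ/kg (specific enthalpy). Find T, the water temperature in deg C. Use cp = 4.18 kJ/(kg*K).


T = h / cp
T = 850.17 / 4.18
T = 203.39 deg C


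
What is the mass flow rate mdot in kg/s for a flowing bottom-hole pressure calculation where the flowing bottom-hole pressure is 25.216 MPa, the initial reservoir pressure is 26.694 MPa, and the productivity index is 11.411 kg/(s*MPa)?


mdot = (P_i - P_wf) * PI
mdot = (26.694 - 25.216) * 11.411
mdot = 16.865 kg/s


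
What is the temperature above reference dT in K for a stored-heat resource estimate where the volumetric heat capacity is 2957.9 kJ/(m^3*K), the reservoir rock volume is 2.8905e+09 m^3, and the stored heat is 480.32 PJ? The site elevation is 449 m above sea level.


dT = Q_s * 1e12 / (Vr * rhoc)
dT = 480.32 * 1e12 / (2.8905e+09 * 2957.9)
dT = 56.179 K


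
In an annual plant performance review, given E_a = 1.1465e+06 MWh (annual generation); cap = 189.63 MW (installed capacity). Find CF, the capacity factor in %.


CF = E_a / (cap * 8760) * 100
CF = 1.1465e+06 / (189.63 * 8760) * 100
CF = 69.018 %


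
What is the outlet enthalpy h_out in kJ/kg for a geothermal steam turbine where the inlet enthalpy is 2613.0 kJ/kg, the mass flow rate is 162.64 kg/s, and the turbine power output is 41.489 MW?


h_out = h_in - P * 1000 / mdot
h_out = 2613.0 - 41.489 * 1000 / 162.64
h_out = 2357.9 kJ/kg


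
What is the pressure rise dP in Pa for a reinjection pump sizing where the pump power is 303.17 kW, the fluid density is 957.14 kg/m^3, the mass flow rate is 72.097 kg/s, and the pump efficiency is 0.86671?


dP = P_pump * rho * eta / mdot
dP = 303.17 * 957.14 * 0.86671 / 72.097
dP = 3488.336 kPa
Convert: 3488.336 kPa * 1000.0 = 3.4883e+06 Pa
dP = 3.4883e+06 Pa


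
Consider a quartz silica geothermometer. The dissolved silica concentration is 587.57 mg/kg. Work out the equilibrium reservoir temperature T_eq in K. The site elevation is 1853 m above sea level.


T_eq = 1309 / (5.19 - log10(SiO2)) - 273.15
T_eq = 1309 / (5.19 - log10(587.57)) - 273.15
T_eq = 267.5490 deg C
Convert to K: 267.5490 + 273.15 = 540.70 K
T_eq = 540.70 K


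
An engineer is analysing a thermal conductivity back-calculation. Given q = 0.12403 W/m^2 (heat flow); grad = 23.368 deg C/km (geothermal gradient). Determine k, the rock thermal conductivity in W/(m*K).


k = q / (grad / 1000)
k = 0.12403 / (23.368 / 1000)
k = 5.3077 W/(m*K)


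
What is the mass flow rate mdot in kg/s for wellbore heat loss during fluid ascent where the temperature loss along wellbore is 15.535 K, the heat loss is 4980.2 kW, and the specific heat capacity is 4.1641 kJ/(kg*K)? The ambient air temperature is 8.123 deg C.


mdot = Q_loss / (cp * dT)
mdot = 4980.2 / (4.1641 * 15.535)
mdot = 76.986 kg/s


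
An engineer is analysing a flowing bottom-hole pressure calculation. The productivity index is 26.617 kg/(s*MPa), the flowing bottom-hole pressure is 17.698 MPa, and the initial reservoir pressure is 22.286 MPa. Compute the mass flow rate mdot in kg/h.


mdot = (P_i - P_wf) * PI
mdot = (22.286 - 17.698) * 26.617
mdot = 122.1188 kg/s
Convert: 122.1188 kg/s * 3600.0 = 4.3963e+05 kg/h
mdot = 4.3963e+05 kg/h


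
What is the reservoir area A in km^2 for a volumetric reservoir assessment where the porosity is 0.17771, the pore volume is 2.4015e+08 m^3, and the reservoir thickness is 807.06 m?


A = Vp / (1e6 * hr * phi)
A = 2.4015e+08 / (1e6 * 807.06 * 0.17771)
A = 1.6744 km^2


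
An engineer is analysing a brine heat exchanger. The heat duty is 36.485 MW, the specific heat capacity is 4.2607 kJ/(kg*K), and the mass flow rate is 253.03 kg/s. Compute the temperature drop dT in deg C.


dT = Q * 1000 / (mdot * cp)
dT = 36.485 * 1000 / (253.03 * 4.2607)
dT = 33.84242 K
Convert (temperature difference, 1 K = 1 deg C): 33.84242 K = 33.84242 deg C
dT = 33.842 deg C


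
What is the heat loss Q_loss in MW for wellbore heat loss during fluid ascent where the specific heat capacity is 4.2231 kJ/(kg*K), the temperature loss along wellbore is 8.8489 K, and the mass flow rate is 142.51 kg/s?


Q_loss = mdot * cp * dT
Q_loss = 142.51 * 4.2231 * 8.8489
Q_loss = 5325.569 kW
Convert: 5325.569 kW * 0.001 = 5.3256 MW
Q_loss = 5.3256 MW


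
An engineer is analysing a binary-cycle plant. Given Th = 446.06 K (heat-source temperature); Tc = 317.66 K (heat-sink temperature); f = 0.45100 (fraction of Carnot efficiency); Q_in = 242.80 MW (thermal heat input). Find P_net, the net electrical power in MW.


Step 1: eta = (1 - Tc/Th)*f = (1 - 317.66/446.06)*0.451 = 0.1298220
Step 2: P_net = eta * Q_in = 0.1298220 * 242.8 = 31.521 MW
P_net = 31.521 MW


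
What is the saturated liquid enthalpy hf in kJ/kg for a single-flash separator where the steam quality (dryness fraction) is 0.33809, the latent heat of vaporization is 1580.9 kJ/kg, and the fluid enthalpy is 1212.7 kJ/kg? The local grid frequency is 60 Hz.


hf = h - x * hfg
hf = 1212.7 - 0.33809 * 1580.9
hf = 678.21 kJ/kg


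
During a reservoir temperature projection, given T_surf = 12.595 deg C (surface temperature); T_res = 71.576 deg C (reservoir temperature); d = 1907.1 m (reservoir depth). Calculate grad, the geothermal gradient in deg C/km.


grad = (T_res - T_surf) / d * 1000
grad = (71.576 - 12.595) / 1907.1 * 1000
grad = 30.927 deg C/km


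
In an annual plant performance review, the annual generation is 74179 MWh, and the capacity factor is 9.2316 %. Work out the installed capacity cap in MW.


cap = E_a / (CF/100 * 8760)
cap = 74179 / (9.2316/100 * 8760)
cap = 91.728 MW


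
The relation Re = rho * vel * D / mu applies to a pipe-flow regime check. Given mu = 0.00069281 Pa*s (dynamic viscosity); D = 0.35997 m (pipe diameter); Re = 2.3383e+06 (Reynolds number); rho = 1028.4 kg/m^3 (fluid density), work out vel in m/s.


vel = Re * mu / (rho * D)
vel = 2.3383e+06 * 0.00069281 / (1028.4 * 0.35997)
vel = 4.3761 m/s


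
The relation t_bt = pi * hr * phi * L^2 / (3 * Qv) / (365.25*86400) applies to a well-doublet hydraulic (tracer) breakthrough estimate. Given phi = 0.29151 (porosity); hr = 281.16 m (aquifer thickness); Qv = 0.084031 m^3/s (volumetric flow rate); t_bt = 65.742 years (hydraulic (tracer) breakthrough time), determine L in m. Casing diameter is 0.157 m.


L = sqrt(t_bt*365.25*86400*3*Qv / (pi*hr*phi))
L = sqrt(65.742*365.25*86400*3*0.084031 / (pi*281.16*0.29151))
L = 1425.2 m


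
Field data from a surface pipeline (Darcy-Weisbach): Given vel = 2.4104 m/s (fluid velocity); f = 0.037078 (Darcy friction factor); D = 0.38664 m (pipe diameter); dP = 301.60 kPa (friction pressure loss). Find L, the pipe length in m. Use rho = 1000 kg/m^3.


L = dP*1000*D / (f*rho*vel^2/2)
L = 301.60*1000*0.38664 / (0.037078*1000*2.4104^2/2)
L = 1082.6 m


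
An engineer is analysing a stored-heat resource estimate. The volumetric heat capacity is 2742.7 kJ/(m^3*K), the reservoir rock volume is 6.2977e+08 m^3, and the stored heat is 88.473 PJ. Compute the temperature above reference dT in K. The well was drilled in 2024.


dT = Q_s * 1e12 / (Vr * rhoc)
dT = 88.473 * 1e12 / (6.2977e+08 * 2742.7)
dT = 51.221 K


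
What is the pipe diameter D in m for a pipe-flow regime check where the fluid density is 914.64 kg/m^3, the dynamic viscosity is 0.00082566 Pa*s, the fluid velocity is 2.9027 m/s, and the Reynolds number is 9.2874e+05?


D = Re * mu / (rho * vel)
D = 9.2874e+05 * 0.00082566 / (914.64 * 2.9027)
D = 0.28883 m


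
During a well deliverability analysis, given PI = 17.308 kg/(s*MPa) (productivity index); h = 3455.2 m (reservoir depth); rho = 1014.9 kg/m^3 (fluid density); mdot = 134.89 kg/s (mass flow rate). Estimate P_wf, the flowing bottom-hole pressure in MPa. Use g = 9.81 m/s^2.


Step 1: P_i = rho*g*h/1e6 = 1014.9*9.81*3455.2/1e6 = 34.40056 MPa
Step 2: P_wf = P_i - mdot/PI = 34.40056 - 134.89/17.308 = 26.607 MPa
P_wf = 26.607 MPa


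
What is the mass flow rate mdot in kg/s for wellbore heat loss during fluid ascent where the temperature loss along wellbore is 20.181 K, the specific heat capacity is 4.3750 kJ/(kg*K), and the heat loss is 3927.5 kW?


mdot = Q_loss / (cp * dT)
mdot = 3927.5 / (4.3750 * 20.181)
mdot = 44.483 kg/s


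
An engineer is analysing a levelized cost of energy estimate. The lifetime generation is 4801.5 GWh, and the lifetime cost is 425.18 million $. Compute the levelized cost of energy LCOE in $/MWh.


LCOE = C_tot / E_tot * 100
LCOE = 425.18 / 4801.5 * 100
LCOE = 8.855149 cents/kWh
Convert: 8.855149 cents/kWh * 10.0 = 88.551 $/MWh
LCOE = 88.551 $/MWh


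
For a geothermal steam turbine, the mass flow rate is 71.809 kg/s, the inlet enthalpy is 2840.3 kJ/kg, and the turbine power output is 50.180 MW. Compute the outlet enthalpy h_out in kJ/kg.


h_out = h_in - P * 1000 / mdot
h_out = 2840.3 - 50.180 * 1000 / 71.809
h_out = 2141.5 kJ/kg


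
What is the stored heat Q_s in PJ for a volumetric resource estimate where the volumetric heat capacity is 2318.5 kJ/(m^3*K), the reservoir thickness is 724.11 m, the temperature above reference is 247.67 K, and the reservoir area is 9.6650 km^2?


Step 1: Vr = A*1e6*hr = 9.665*1e6*724.11 = 6.998523e+09 m^3
Step 2: Q_s = Vr*rhoc*dT/1e12 = 6.998523e+09*2318.5*247.67/1e12 = 4018.7 PJ
Q_s = 4018.7 PJ


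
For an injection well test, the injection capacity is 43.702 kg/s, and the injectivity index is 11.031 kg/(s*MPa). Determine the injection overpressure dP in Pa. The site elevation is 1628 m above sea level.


dP = mdot * 1000 / II
dP = 43.702 * 1000 / 11.031
dP = 3961.744 kPa
Convert: 3961.744 kPa * 1000.0 = 3.9617e+06 Pa
dP = 3.9617e+06 Pa


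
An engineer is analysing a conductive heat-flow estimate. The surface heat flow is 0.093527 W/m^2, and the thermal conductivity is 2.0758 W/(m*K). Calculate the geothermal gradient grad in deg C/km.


grad = q * 1000 / k
grad = 0.093527 * 1000 / 2.0758
grad = 45.056 deg C/km


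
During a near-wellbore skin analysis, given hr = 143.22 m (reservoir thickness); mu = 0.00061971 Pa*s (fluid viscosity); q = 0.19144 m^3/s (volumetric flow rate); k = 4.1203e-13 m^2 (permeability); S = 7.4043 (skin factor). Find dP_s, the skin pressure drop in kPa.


dP_s = S * q * mu / (2*pi*k*hr) / 1000
dP_s = 7.4043 * 0.19144 * 0.00061971 / (2*pi*4.1203e-13*143.22) / 1000
dP_s = 2369.2 kPa


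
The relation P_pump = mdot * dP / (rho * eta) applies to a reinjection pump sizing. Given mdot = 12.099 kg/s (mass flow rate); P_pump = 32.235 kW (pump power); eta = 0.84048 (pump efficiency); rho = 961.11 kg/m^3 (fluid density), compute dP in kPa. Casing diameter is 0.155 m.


dP = P_pump * rho * eta / mdot
dP = 32.235 * 961.11 * 0.84048 / 12.099
dP = 2152.2 kPa


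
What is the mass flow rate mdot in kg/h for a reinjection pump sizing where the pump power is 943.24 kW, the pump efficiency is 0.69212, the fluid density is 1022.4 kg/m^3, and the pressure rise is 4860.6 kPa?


mdot = P_pump * rho * eta / dP
mdot = 943.24 * 1022.4 * 0.69212 / 4860.6
mdot = 137.3202 kg/s
Convert: 137.3202 kg/s * 3600.0 = 4.9435e+05 kg/h
mdot = 4.9435e+05 kg/h


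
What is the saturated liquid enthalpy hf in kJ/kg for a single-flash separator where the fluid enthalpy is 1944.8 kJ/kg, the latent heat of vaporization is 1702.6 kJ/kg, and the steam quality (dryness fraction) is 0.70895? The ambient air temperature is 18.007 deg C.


hf = h - x * hfg
hf = 1944.8 - 0.70895 * 1702.6
hf = 737.74 kJ/kg


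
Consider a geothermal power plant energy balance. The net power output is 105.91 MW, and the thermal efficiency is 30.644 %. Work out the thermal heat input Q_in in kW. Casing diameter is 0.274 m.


Q_in = W_net / (eta / 100)
Q_in = 105.91 / (30.644 / 100)
Q_in = 345.6141 MW
Convert: 345.6141 MW * 1000.0 = 3.4561e+05 kW
Q_in = 3.4561e+05 kW


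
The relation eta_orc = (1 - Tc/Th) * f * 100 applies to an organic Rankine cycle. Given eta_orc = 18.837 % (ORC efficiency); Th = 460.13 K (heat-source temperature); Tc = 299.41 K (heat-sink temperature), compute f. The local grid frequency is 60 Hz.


f = (eta_orc/100) / (1 - Tc/Th)
f = (18.837/100) / (1 - 299.41/460.13)
f = 0.53929


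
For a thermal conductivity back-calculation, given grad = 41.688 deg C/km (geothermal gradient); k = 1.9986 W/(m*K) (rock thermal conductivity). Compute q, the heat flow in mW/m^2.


q = k * grad / 1000
q = 1.9986 * 41.688 / 1000
q = 0.08331764 W/m^2
Convert: 0.08331764 W/m^2 * 1000.0 = 83.318 mW/m^2
q = 83.318 mW/m^2


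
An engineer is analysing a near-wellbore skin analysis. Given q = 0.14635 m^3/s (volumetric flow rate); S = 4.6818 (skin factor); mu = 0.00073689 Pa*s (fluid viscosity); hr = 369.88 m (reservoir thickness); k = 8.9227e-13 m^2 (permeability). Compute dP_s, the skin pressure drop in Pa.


dP_s = S * q * mu / (2*pi*k*hr) / 1000
dP_s = 4.6818 * 0.14635 * 0.00073689 / (2*pi*8.9227e-13*369.88) / 1000
dP_s = 243.4845 kPa
Convert: 243.4845 kPa * 1000.0 = 2.4348e+05 Pa
dP_s = 2.4348e+05 Pa


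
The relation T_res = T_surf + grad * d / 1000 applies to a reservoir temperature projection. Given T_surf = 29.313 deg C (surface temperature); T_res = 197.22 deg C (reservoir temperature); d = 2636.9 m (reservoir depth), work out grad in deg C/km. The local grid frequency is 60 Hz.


grad = (T_res - T_surf) / d * 1000
grad = (197.22 - 29.313) / 2636.9 * 1000
grad = 63.676 deg C/km


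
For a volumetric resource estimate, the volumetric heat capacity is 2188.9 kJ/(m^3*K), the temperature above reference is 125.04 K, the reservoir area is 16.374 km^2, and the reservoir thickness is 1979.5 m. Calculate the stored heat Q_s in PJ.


Step 1: Vr = A*1e6*hr = 16.374*1e6*1979.5 = 3.241233e+10 m^3
Step 2: Q_s = Vr*rhoc*dT/1e12 = 3.241233e+10*2188.9*125.04/1e12 = 8871.3 PJ
Q_s = 8871.3 PJ


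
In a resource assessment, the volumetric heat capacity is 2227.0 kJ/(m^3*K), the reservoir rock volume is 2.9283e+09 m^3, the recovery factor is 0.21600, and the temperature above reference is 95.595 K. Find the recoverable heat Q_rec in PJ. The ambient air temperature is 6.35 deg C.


Step 1: Q_s = Vr*rhoc*dT/1e12 = 2.9283e+09*2227.0*95.595/1e12 = 623.4060 PJ
Step 2: Q_rec = Q_s * RF = 623.4060 * 0.216 = 134.66 PJ
Q_rec = 134.66 PJ


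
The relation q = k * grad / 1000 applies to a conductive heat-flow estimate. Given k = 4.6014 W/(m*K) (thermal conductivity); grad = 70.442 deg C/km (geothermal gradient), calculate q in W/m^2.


q = k * grad / 1000
q = 4.6014 * 70.442 / 1000
q = 0.32413 W/m^2


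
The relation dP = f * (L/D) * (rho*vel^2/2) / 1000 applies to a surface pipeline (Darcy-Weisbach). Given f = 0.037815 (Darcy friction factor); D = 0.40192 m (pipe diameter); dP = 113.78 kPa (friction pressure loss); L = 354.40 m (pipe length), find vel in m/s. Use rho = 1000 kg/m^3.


vel = sqrt(dP*1000*2*D / (f*L*rho))
vel = sqrt(113.78*1000*2*0.40192 / (0.037815*354.40*1000))
vel = 2.6124 m/s


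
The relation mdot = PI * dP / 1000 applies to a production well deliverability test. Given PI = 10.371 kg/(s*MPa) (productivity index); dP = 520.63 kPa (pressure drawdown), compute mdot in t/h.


mdot = PI * dP / 1000
mdot = 10.371 * 520.63 / 1000
mdot = 5.399454 kg/s
Convert: 5.399454 kg/s * 3.6 = 19.438 t/h
mdot = 19.438 t/h


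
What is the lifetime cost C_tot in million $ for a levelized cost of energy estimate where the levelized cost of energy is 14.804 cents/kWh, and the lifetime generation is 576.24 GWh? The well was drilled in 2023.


C_tot = LCOE / 100 * E_tot
C_tot = 14.804 / 100 * 576.24
C_tot = 85.307 million $


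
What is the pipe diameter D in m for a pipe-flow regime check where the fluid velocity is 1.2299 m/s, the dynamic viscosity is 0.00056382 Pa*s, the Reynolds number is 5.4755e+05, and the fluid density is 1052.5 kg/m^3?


D = Re * mu / (rho * vel)
D = 5.4755e+05 * 0.00056382 / (1052.5 * 1.2299)
D = 0.23849 m


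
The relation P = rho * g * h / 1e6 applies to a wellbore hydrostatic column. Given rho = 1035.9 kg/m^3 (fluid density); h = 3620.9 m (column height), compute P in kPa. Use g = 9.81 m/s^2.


P = rho * g * h / 1e6
P = 1035.9 * 9.81 * 3620.9 / 1e6
P = 36.79623 MPa
Convert: 36.79623 MPa * 1000.0 = 36796 kPa
P = 36796 kPa


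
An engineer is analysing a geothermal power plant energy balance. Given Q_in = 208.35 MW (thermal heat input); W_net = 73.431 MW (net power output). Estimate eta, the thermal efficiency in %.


eta = W_net / Q_in * 100
eta = 73.431 / 208.35 * 100
eta = 35.244 %


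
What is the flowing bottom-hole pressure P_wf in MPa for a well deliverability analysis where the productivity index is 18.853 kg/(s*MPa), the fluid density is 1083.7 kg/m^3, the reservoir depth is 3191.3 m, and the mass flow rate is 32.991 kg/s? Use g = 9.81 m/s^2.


Step 1: P_i = rho*g*h/1e6 = 1083.7*9.81*3191.3/1e6 = 33.92702 MPa
Step 2: P_wf = P_i - mdot/PI = 33.92702 - 32.991/18.853 = 32.177 MPa
P_wf = 32.177 MPa


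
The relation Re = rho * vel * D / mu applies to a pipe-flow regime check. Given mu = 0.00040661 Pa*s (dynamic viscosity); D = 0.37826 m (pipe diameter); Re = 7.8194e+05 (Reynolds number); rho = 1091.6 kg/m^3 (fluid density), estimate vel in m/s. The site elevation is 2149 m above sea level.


vel = Re * mu / (rho * D)
vel = 7.8194e+05 * 0.00040661 / (1091.6 * 0.37826)
vel = 0.77001 m/s


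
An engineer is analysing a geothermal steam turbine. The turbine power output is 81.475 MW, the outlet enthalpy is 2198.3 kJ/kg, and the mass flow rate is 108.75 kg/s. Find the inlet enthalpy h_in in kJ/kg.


h_in = h_out + P * 1000 / mdot
h_in = 2198.3 + 81.475 * 1000 / 108.75
h_in = 2947.5 kJ/kg


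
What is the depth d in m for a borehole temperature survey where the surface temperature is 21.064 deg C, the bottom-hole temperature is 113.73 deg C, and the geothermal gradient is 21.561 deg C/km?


d = (T_d - T_surf) / grad * 1000
d = (113.73 - 21.064) / 21.561 * 1000
d = 4297.9 m


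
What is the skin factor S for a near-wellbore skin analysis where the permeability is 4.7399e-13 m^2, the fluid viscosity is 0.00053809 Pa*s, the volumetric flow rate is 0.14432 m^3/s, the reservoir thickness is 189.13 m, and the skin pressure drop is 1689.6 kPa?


S = dP_s * 1000 * 2*pi*k*hr / (q*mu)
S = 1689.6 * 1000 * 2*pi*4.7399e-13*189.13 / (0.14432*0.00053809)
S = 12.255


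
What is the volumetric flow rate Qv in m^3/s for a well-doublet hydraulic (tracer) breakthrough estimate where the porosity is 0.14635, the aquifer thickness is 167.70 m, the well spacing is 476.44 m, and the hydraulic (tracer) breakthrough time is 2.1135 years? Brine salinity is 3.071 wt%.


Qv = pi*hr*phi*L^2 / (3*t_bt*365.25*86400)
Qv = pi*167.70*0.14635*476.44^2 / (3*2.1135*365.25*86400)
Qv = 0.087471 m^3/s


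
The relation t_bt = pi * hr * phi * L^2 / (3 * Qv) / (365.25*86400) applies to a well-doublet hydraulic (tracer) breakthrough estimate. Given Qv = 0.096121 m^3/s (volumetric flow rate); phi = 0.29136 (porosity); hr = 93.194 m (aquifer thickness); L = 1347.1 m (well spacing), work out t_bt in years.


t_bt = pi * hr * phi * L^2 / (3 * Qv) / (365.25*86400)
t_bt = pi * 93.194 * 0.29136 * 1347.1^2 / (3 * 0.096121) / (365.25*86400)
t_bt = 17.011 years


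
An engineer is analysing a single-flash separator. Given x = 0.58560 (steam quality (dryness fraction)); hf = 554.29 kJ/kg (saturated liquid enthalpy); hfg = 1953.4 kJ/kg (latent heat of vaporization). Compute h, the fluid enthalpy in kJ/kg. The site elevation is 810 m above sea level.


h = hf + x * hfg
h = 554.29 + 0.58560 * 1953.4
h = 1698.2 kJ/kg


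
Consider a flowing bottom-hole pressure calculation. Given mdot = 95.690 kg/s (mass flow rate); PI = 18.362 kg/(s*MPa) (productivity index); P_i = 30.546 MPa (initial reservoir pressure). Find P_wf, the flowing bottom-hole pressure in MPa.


P_wf = P_i - mdot / PI
P_wf = 30.546 - 95.690 / 18.362
P_wf = 25.335 MPa


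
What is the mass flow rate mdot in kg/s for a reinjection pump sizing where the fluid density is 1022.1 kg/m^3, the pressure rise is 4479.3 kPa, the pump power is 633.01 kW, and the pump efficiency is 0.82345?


mdot = P_pump * rho * eta / dP
mdot = 633.01 * 1022.1 * 0.82345 / 4479.3
mdot = 118.94 kg/s


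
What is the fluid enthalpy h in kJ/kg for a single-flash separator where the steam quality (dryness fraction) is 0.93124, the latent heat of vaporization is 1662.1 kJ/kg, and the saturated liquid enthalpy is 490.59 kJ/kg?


h = hf + x * hfg
h = 490.59 + 0.93124 * 1662.1
h = 2038.4 kJ/kg


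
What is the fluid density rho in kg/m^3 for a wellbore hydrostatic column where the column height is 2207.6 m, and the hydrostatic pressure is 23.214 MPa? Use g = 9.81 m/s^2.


rho = P * 1e6 / (g * h)
rho = 23.214 * 1e6 / (9.81 * 2207.6)
rho = 1071.9 kg/m^3


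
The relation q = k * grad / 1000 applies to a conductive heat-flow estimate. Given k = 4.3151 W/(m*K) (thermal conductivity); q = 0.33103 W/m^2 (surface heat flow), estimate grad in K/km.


grad = q * 1000 / k
grad = 0.33103 * 1000 / 4.3151
grad = 76.71433 deg C/km
Convert: 76.71433 deg C/km * 1.0 = 76.714 K/km
grad = 76.714 K/km


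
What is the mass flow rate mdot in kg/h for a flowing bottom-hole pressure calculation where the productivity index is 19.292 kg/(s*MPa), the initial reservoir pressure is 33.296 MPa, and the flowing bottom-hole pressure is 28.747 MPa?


mdot = (P_i - P_wf) * PI
mdot = (33.296 - 28.747) * 19.292
mdot = 87.75931 kg/s
Convert: 87.75931 kg/s * 3600.0 = 3.1593e+05 kg/h
mdot = 3.1593e+05 kg/h


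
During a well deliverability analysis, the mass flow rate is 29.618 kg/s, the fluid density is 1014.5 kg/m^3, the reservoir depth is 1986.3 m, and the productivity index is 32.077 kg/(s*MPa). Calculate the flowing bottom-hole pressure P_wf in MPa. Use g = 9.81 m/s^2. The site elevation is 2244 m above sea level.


Step 1: P_i = rho*g*h/1e6 = 1014.5*9.81*1986.3/1e6 = 19.76814 MPa
Step 2: P_wf = P_i - mdot/PI = 19.76814 - 29.618/32.077 = 18.845 MPa
P_wf = 18.845 MPa


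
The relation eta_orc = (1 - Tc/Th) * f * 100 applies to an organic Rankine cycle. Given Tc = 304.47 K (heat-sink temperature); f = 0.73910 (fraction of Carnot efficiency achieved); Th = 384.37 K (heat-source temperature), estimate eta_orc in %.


eta_orc = (1 - Tc/Th) * f * 100
eta_orc = (1 - 304.47/384.37) * 0.73910 * 100
eta_orc = 15.364 %


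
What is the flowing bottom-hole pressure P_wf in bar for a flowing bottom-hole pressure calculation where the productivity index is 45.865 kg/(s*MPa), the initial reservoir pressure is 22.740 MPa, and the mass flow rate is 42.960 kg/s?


P_wf = P_i - mdot / PI
P_wf = 22.740 - 42.960 / 45.865
P_wf = 21.80334 MPa
Convert: 21.80334 MPa * 10.0 = 218.03 bar
P_wf = 218.03 bar


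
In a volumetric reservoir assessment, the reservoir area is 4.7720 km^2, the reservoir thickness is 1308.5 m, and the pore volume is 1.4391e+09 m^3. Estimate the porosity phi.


phi = Vp / (A * 1e6 * hr)
phi = 1.4391e+09 / (4.7720 * 1e6 * 1308.5)
phi = 0.23047


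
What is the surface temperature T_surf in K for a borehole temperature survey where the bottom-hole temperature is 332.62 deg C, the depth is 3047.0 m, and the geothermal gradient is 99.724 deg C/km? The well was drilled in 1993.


T_surf = T_d - grad * d / 1000
T_surf = 332.62 - 99.724 * 3047.0 / 1000
T_surf = 28.76097 deg C
Convert to K: 28.76097 + 273.15 = 301.91 K
T_surf = 301.91 K


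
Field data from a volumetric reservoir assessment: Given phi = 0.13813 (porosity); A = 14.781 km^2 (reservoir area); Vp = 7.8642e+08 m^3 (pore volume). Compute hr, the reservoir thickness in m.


hr = Vp / (A * 1e6 * phi)
hr = 7.8642e+08 / (14.781 * 1e6 * 0.13813)
hr = 385.18 m


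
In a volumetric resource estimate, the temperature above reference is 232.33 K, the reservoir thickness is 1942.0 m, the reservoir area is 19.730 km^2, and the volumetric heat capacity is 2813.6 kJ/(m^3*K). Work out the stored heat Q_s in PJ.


Step 1: Vr = A*1e6*hr = 19.73*1e6*1942.0 = 3.831566e+10 m^3
Step 2: Q_s = Vr*rhoc*dT/1e12 = 3.831566e+10*2813.6*232.33/1e12 = 25046 PJ
Q_s = 25046 PJ


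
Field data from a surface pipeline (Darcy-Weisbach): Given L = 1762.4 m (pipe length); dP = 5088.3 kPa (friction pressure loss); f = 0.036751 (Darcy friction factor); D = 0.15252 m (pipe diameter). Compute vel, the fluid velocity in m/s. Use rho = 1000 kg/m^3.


vel = sqrt(dP*1000*2*D / (f*L*rho))
vel = sqrt(5088.3*1000*2*0.15252 / (0.036751*1762.4*1000))
vel = 4.8953 m/s


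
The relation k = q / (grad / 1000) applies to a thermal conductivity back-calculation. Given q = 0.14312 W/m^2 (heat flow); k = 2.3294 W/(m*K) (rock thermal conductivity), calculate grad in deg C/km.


grad = q / k * 1000
grad = 0.14312 / 2.3294 * 1000
grad = 61.441 deg C/km


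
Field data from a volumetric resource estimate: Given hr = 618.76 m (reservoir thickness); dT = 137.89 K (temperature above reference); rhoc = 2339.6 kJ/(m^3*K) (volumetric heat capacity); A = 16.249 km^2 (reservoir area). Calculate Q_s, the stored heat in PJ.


Step 1: Vr = A*1e6*hr = 16.249*1e6*618.76 = 1.005423e+10 m^3
Step 2: Q_s = Vr*rhoc*dT/1e12 = 1.005423e+10*2339.6*137.89/1e12 = 3243.6 PJ
Q_s = 3243.6 PJ


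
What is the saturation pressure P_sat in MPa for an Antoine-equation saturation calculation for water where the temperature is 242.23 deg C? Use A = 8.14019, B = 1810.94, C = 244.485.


P_sat = 10^(A - B/(C + T)) / 760 * 0.101325
P_sat = 10^(8.14019 - 1810.94/(244.485 + 242.23)) / 760 * 0.101325
P_sat = 3.5023 MPa


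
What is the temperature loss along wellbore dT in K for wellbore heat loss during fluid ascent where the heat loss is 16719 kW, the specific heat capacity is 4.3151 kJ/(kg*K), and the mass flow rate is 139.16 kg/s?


dT = Q_loss / (mdot * cp)
dT = 16719 / (139.16 * 4.3151)
dT = 27.842 K


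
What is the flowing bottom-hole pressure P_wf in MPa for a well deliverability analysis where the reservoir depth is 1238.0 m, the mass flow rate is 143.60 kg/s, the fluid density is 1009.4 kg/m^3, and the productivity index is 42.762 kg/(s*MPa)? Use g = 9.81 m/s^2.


Step 1: P_i = rho*g*h/1e6 = 1009.4*9.81*1238.0/1e6 = 12.25894 MPa
Step 2: P_wf = P_i - mdot/PI = 12.25894 - 143.6/42.762 = 8.9008 MPa
P_wf = 8.9008 MPa


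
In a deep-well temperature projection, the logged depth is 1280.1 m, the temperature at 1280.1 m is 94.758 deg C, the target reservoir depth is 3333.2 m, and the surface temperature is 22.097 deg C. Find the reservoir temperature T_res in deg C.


Step 1: grad = (T_d1 - T_surf)/d1 * 1000 = (94.758 - 22.097)/1280.1 * 1000 = 56.76197 deg C/km
Step 2: T_res = T_surf + grad*d2/1000 = 22.097 + 56.76197*3333.2/1000 = 211.30 deg C
T_res = 211.30 deg C


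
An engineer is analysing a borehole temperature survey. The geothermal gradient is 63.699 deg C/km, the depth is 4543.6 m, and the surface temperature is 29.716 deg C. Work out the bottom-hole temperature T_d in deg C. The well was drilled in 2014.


T_d = T_surf + grad * d / 1000
T_d = 29.716 + 63.699 * 4543.6 / 1000
T_d = 319.14 deg C


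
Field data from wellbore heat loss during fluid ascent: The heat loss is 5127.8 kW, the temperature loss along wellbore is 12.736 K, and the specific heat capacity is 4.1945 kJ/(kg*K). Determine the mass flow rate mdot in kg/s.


mdot = Q_loss / (cp * dT)
mdot = 5127.8 / (4.1945 * 12.736)
mdot = 95.988 kg/s


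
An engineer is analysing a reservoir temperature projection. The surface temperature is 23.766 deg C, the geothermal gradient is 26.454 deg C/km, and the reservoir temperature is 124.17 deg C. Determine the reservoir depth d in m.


d = (T_res - T_surf) / grad * 1000
d = (124.17 - 23.766) / 26.454 * 1000
d = 3795.4 m


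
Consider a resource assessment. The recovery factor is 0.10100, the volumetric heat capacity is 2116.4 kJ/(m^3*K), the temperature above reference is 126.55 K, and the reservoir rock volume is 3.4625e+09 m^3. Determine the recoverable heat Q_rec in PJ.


Step 1: Q_s = Vr*rhoc*dT/1e12 = 3.4625e+09*2116.4*126.55/1e12 = 927.3628 PJ
Step 2: Q_rec = Q_s * RF = 927.3628 * 0.101 = 93.664 PJ
Q_rec = 93.664 PJ


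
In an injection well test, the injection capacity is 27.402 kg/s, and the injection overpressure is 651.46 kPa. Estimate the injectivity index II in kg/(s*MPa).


II = mdot * 1000 / dP
II = 27.402 * 1000 / 651.46
II = 42.062 kg/(s*MPa)


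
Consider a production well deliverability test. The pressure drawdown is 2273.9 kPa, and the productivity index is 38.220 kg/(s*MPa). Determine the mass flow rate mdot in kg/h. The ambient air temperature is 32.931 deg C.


mdot = PI * dP / 1000
mdot = 38.220 * 2273.9 / 1000
mdot = 86.90846 kg/s
Convert: 86.90846 kg/s * 3600.0 = 3.1287e+05 kg/h
mdot = 3.1287e+05 kg/h


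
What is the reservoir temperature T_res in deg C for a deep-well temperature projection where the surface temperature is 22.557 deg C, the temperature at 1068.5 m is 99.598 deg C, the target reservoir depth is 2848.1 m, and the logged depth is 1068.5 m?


Step 1: grad = (T_d1 - T_surf)/d1 * 1000 = (99.598 - 22.557)/1068.5 * 1000 = 72.10201 deg C/km
Step 2: T_res = T_surf + grad*d2/1000 = 22.557 + 72.10201*2848.1/1000 = 227.91 deg C
T_res = 227.91 deg C
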